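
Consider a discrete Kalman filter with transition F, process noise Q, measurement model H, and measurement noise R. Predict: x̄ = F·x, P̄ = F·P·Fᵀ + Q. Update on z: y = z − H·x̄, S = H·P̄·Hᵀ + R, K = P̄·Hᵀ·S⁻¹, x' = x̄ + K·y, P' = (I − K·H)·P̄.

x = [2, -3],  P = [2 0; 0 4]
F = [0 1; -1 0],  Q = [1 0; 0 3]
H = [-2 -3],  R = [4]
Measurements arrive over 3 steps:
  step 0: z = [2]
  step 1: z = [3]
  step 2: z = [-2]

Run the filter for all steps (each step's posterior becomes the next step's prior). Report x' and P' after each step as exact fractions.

step 0: x̄ = F·x = [-3, -2]
step 0: P̄ = F·P·Fᵀ + Q = [5 0; 0 5]
step 0: y = z − H·x̄ = [-10]
step 0: S = H·P̄·Hᵀ + R = [69]
step 0: K = P̄·Hᵀ·S⁻¹ = [-10/69; -5/23]
step 0: x' = x̄ + K·y = [-107/69, 4/23]
step 0: P' = (I − K·H)·P̄ = [245/69 -50/23; -50/23 40/23]
step 1: x̄ = F·x = [4/23, 107/69]
step 1: P̄ = F·P·Fᵀ + Q = [63/23 50/23; 50/23 452/69]
step 1: y = z − H·x̄ = [8]
step 1: S = H·P̄·Hᵀ + R = [100]
step 1: K = P̄·Hᵀ·S⁻¹ = [-3/25; -6/25]
step 1: x' = x̄ + K·y = [-452/575, -637/1725]
step 1: P' = (I − K·H)·P̄ = [747/575 -406/575; -406/575 1364/1725]
step 2: x̄ = F·x = [-637/1725, 452/575]
step 2: P̄ = F·P·Fᵀ + Q = [3089/1725 406/575; 406/575 2472/575]
step 2: y = z − H·x̄ = [-656/1725]
step 2: S = H·P̄·Hᵀ + R = [100616/1725]
step 2: K = P̄·Hᵀ·S⁻¹ = [-1229/12577; -6171/25154]
step 2: x' = x̄ + K·y = [-4177/12577, 11060/12577]
step 2: P' = (I − K·H)·P̄ = [15517/12577 -8706/12577; -8706/12577 9918/12577]

step 0: x' = [-107/69, 4/23], P' = [245/69 -50/23; -50/23 40/23]
step 1: x' = [-452/575, -637/1725], P' = [747/575 -406/575; -406/575 1364/1725]
step 2: x' = [-4177/12577, 11060/12577], P' = [15517/12577 -8706/12577; -8706/12577 9918/12577]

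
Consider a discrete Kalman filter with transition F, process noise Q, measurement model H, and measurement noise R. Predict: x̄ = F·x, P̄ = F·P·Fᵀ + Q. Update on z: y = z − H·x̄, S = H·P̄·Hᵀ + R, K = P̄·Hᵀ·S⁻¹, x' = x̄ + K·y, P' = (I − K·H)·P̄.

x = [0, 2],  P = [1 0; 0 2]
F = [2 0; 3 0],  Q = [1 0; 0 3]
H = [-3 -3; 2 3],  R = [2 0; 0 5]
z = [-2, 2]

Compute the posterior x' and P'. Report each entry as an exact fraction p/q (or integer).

x̄ = F·x = [0, 0]
P̄ = F·P·Fᵀ + Q = [5 6; 6 12]
y = z − H·x̄ = [-2, 2]
S = H·P̄·Hᵀ + R = [263 -228; -228 205]
K = P̄·Hᵀ·S⁻¹ = [-381/1931 -160/1931; -126/1931 312/1931]
x' = x̄ + K·y = [442/1931, 876/1931]
P' = (I − K·H)·P̄ = [1562/1931 -1308/1931; -1308/1931 1392/1931]

x' = [442/1931, 876/1931]
P' = [1562/1931 -1308/1931; -1308/1931 1392/1931]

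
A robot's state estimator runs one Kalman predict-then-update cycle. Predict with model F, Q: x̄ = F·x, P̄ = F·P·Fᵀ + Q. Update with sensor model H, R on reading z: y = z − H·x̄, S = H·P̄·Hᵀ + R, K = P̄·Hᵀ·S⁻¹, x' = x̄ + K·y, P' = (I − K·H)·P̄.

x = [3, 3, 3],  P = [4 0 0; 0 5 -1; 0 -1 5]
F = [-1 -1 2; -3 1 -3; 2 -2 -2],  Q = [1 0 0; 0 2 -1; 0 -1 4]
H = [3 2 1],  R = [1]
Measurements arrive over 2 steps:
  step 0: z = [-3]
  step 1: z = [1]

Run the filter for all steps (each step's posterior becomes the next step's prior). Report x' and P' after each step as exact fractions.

step 0: x̄ = F·x = [0, -15, -6]
step 0: P̄ = F·P·Fᵀ + Q = [34 -28 -16; -28 94 -9; -16 -9 52]
step 0: y = z − H·x̄ = [33]
step 0: S = H·P̄·Hᵀ + R = [267]
step 0: K = P̄·Hᵀ·S⁻¹ = [10/89; 95/267; -14/267]
step 0: x' = x̄ + K·y = [330/89, -290/89, -688/89]
step 0: P' = (I − K·H)·P̄ = [2726/89 -3442/89 -1284/89; -3442/89 16073/267 -1073/267; -1284/89 -1073/267 13688/267]
step 1: x̄ = F·x = [-1416/89, 784/89, 2616/89]
step 1: P̄ = F·P·Fᵀ + Q = [26106/89 -29376/89 -19976/89; -29376/89 212459/267 -28751/89; -19976/89 -28751/89 85888/89]
step 1: y = z − H·x̄ = [153/89]
step 1: S = H·P̄·Hᵀ + R = [50513/267]
step 1: K = P̄·Hᵀ·S⁻¹ = [-1230/50513; 74281/50513; -94626/50513]
step 1: x' = x̄ + K·y = [-805782/50513, 572665/50513, 1322070/50513]
step 1: P' = (I − K·H)·P̄ = [14811102/50513 -16330502/50513 -11773532/50513; -16330502/50513 19529118/50513 10007551/50513; -11773532/50513 10007551/50513 15210868/50513]

step 0: x' = [330/89, -290/89, -688/89], P' = [2726/89 -3442/89 -1284/89; -3442/89 16073/267 -1073/267; -1284/89 -1073/267 13688/267]
step 1: x' = [-805782/50513, 572665/50513, 1322070/50513], P' = [14811102/50513 -16330502/50513 -11773532/50513; -16330502/50513 19529118/50513 10007551/50513; -11773532/50513 10007551/50513 15210868/50513]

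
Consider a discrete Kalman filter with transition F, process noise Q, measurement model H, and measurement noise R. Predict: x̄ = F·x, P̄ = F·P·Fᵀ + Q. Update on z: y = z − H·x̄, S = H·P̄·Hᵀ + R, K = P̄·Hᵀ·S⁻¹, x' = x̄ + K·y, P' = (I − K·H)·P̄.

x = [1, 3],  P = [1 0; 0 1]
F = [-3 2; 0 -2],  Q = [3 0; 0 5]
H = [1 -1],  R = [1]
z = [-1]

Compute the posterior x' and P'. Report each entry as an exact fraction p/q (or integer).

x' = [-49/17, -37/17]
P' = [72/17 62/17; 62/17 137/34]

x̄ = F·x = [3, -6]
P̄ = F·P·Fᵀ + Q = [16 -4; -4 9]
y = z − H·x̄ = [-10]
S = H·P̄·Hᵀ + R = [34]
K = P̄·Hᵀ·S⁻¹ = [10/17; -13/34]
x' = x̄ + K·y = [-49/17, -37/17]
P' = (I − K·H)·P̄ = [72/17 62/17; 62/17 137/34]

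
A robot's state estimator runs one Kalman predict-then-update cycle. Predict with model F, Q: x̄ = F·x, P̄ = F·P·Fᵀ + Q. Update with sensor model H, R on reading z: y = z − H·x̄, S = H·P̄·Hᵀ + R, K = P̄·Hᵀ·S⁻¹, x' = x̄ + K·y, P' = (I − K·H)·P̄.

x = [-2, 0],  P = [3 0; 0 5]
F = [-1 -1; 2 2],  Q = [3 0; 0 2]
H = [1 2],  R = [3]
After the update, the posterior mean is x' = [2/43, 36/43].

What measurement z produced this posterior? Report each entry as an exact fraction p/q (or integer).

z = [2]

x̄ = F·x = [2, -4]
P̄ = F·P·Fᵀ + Q = [11 -16; -16 34]
S = H·P̄·Hᵀ + R = [86]
K = P̄·Hᵀ·S⁻¹ = [-21/86; 26/43]
x' − x̄ = [-84/43, 208/43] = K·y
y = (KᵀK)⁻¹·Kᵀ·(x' − x̄) = [8]
z = y + H·x̄ = [8] + [-6] = [2]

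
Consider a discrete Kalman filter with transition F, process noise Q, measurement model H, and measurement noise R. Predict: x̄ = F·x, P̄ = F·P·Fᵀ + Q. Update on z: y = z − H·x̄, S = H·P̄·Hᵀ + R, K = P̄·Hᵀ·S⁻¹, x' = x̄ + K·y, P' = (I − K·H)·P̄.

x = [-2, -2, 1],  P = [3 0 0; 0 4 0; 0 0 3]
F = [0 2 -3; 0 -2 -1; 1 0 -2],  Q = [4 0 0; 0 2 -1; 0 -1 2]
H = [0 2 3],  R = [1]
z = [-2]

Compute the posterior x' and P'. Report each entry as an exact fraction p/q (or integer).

x̄ = F·x = [-7, 3, -4]
P̄ = F·P·Fᵀ + Q = [47 -7 18; -7 21 5; 18 5 17]
y = z − H·x̄ = [4]
S = H·P̄·Hᵀ + R = [298]
K = P̄·Hᵀ·S⁻¹ = [20/149; 57/298; 61/298]
x' = x̄ + K·y = [-963/149, 561/149, -474/149]
P' = (I − K·H)·P̄ = [6203/149 -2183/149 1462/149; -2183/149 3009/298 -1987/298; 1462/149 -1987/298 1345/298]

x' = [-963/149, 561/149, -474/149]
P' = [6203/149 -2183/149 1462/149; -2183/149 3009/298 -1987/298; 1462/149 -1987/298 1345/298]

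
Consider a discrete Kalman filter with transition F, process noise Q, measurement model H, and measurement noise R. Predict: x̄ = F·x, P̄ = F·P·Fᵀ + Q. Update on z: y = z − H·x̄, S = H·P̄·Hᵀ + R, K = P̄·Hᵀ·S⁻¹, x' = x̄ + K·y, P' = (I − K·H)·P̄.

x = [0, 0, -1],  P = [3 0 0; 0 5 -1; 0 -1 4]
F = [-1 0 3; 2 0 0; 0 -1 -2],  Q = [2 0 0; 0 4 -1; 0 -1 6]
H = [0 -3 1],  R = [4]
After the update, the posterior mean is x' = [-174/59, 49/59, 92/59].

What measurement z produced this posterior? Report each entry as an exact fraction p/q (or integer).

x̄ = F·x = [-3, 0, 2]
P̄ = F·P·Fᵀ + Q = [41 -6 -21; -6 16 -1; -21 -1 23]
S = H·P̄·Hᵀ + R = [177]
K = P̄·Hᵀ·S⁻¹ = [-1/59; -49/177; 26/177]
x' − x̄ = [3/59, 49/59, -26/59] = K·y
y = (KᵀK)⁻¹·Kᵀ·(x' − x̄) = [-3]
z = y + H·x̄ = [-3] + [2] = [-1]

z = [-1]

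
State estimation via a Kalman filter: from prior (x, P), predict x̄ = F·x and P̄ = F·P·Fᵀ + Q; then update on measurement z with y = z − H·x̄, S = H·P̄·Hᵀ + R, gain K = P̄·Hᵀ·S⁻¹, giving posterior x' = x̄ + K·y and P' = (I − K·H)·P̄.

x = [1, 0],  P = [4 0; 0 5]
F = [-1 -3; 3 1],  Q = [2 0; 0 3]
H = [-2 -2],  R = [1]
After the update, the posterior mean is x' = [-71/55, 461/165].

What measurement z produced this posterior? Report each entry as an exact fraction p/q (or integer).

z = [-3]

x̄ = F·x = [-1, 3]
P̄ = F·P·Fᵀ + Q = [51 -27; -27 44]
S = H·P̄·Hᵀ + R = [165]
K = P̄·Hᵀ·S⁻¹ = [-16/55; -34/165]
x' − x̄ = [-16/55, -34/165] = K·y
y = (KᵀK)⁻¹·Kᵀ·(x' − x̄) = [1]
z = y + H·x̄ = [1] + [-4] = [-3]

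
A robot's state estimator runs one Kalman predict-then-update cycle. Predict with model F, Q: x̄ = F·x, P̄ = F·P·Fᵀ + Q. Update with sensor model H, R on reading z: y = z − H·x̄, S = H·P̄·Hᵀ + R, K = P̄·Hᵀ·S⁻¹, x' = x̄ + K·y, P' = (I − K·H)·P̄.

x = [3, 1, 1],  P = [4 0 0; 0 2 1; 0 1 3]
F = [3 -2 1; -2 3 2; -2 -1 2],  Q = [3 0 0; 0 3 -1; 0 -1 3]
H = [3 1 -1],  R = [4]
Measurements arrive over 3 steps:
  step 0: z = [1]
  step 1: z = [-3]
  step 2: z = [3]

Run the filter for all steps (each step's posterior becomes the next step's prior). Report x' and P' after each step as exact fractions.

step 0: x' = [-157/193, 1153/386, -283/386], P' = [940/193 -2392/193 176/193; -2392/193 20297/386 6173/386; 176/193 6173/386 7473/386]
step 1: x' = [-1091423/432935, 233919/86587, -786577/432935], P' = [22199524/432935 -15050212/86587 -9570924/432935; -15050212/86587 52851032/86587 7878360/86587; -9570924/432935 7878360/86587 10539104/432935]
step 2: x' = [40733581837/4686425149, -107831048321/4686425149, 373703875/4686425149], P' = [245951072908/4686425149 -803938382588/4686425149 -78127307556/4686425149; -803938382588/4686425149 2715608641503/4686425149 320476817643/4686425149; -78127307556/4686425149 320476817643/4686425149 85390561439/4686425149]

step 0: x̄ = F·x = [8, -1, -5]
step 0: P̄ = F·P·Fᵀ + Q = [46 -31 -19; -31 61 25; -19 25 29]
step 0: y = z − H·x̄ = [-27]
step 0: S = H·P̄·Hᵀ + R = [386]
step 0: K = P̄·Hᵀ·S⁻¹ = [63/193; -57/386; -61/386]
step 0: x' = x̄ + K·y = [-157/193, 1153/386, -283/386]
step 0: P' = (I − K·H)·P̄ = [940/193 -2392/193 176/193; -2392/193 20297/386 6173/386; 176/193 6173/386 7473/386]
step 1: x̄ = F·x = [-3531/386, 3521/386, -1091/386]
step 1: P̄ = F·P·Fᵀ + Q = [141567/386 -185073/386 10019/386; -185073/386 349911/386 17147/386; 10019/386 17147/386 12223/386]
step 1: y = z − H·x̄ = [4823/386]
step 1: S = H·P̄·Hᵀ + R = [432935/386]
step 1: K = P̄·Hᵀ·S⁻¹ = [229609/432935; -44491/86587; 34981/432935]
step 1: x' = x̄ + K·y = [-1091423/432935, 233919/86587, -786577/432935]
step 1: P' = (I − K·H)·P̄ = [22199524/432935 -15050212/86587 -9570924/432935; -15050212/86587 52851032/86587 7878360/86587; -9570924/432935 7878360/86587 10539104/432935]
step 2: x̄ = F·x = [-6400036/432935, 4118477/432935, -559903/432935]
step 2: P̄ = F·P·Fᵀ + Q = [1956674241/432935 -2753589172/432935 105897628/432935; -2753589172/432935 3962831469/432935 -127105071/432935; 105897628/432935 -127105071/432935 14504429/432935]
step 2: y = z − H·x̄ = [15820533/432935]
step 2: S = H·P̄·Hᵀ + R = [4686425149/432935]
step 2: K = P̄·Hᵀ·S⁻¹ = [3010535923/4686425149; -4170830976/4686425149; 176083384/4686425149]
step 2: x' = x̄ + K·y = [40733581837/4686425149, -107831048321/4686425149, 373703875/4686425149]
step 2: P' = (I − K·H)·P̄ = [245951072908/4686425149 -803938382588/4686425149 -78127307556/4686425149; -803938382588/4686425149 2715608641503/4686425149 320476817643/4686425149; -78127307556/4686425149 320476817643/4686425149 85390561439/4686425149]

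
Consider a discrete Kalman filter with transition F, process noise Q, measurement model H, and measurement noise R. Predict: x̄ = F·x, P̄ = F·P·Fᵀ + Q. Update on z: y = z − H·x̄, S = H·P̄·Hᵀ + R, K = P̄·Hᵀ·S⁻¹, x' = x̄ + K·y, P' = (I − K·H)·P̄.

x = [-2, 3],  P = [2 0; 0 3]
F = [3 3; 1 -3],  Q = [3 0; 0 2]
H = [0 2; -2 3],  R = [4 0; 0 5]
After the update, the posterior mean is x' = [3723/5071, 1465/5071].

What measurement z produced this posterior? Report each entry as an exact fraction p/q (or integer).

x̄ = F·x = [3, -11]
P̄ = F·P·Fᵀ + Q = [48 -21; -21 31]
S = H·P̄·Hᵀ + R = [128 270; 270 728]
K = P̄·Hᵀ·S⁻¹ = [6177/10142 -2253/5071; 4343/10142 135/5071]
x' − x̄ = [-11490/5071, 57246/5071] = K·y
y = (KᵀK)⁻¹·Kᵀ·(x' − x̄) = [24, 38]
z = y + H·x̄ = [24, 38] + [-22, -39] = [2, -1]

z = [2, -1]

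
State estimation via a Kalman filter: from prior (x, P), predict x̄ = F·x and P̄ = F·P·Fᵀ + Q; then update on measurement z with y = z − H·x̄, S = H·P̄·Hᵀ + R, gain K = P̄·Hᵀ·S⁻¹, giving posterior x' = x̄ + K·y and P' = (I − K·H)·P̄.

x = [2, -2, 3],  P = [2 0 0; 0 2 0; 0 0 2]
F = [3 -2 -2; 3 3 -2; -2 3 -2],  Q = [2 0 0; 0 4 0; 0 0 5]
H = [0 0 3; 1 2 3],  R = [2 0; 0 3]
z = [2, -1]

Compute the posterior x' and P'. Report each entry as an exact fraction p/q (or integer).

x̄ = F·x = [4, -6, -16]
P̄ = F·P·Fᵀ + Q = [36 14 -16; 14 48 14; -16 14 39]
y = z − H·x̄ = [50, 55]
S = H·P̄·Hᵀ + R = [353 387; 387 710]
K = P̄·Hᵀ·S⁻¹ = [-40272/100861 24224/100861; -29004/100861 37402/100861; 33147/100861 258/100861]
x' = x̄ + K·y = [-277836/100861, 1744/100861, 57764/100861]
P' = (I − K·H)·P̄ = [1310356/100861 -578570/100861 -26848/100861; -578570/100861 374392/100861 -19336/100861; -26848/100861 -19336/100861 22098/100861]

x' = [-277836/100861, 1744/100861, 57764/100861]
P' = [1310356/100861 -578570/100861 -26848/100861; -578570/100861 374392/100861 -19336/100861; -26848/100861 -19336/100861 22098/100861]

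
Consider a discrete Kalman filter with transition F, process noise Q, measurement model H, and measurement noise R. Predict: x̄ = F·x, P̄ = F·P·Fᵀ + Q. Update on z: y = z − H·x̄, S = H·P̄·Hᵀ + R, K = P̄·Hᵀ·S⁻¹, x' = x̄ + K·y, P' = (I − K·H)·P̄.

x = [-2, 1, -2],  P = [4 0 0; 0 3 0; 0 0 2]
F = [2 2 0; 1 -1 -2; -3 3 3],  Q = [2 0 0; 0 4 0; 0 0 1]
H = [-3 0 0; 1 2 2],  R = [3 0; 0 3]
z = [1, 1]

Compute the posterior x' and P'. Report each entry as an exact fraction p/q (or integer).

x' = [-930/2567, 5951/2567, -4033/2567]
P' = [4226/12835 886/12835 -2966/12835; 886/12835 173601/12835 -177791/12835; -2966/12835 -177791/12835 192426/12835]

x̄ = F·x = [-2, 1, 3]
P̄ = F·P·Fᵀ + Q = [30 2 -6; 2 19 -33; -6 -33 82]
y = z − H·x̄ = [-5, -5]
S = H·P̄·Hᵀ + R = [273 -66; -66 157]
K = P̄·Hᵀ·S⁻¹ = [-4226/12835 22/12835; -886/12835 -2498/12835; 2966/12835 8768/12835]
x' = x̄ + K·y = [-930/2567, 5951/2567, -4033/2567]
P' = (I − K·H)·P̄ = [4226/12835 886/12835 -2966/12835; 886/12835 173601/12835 -177791/12835; -2966/12835 -177791/12835 192426/12835]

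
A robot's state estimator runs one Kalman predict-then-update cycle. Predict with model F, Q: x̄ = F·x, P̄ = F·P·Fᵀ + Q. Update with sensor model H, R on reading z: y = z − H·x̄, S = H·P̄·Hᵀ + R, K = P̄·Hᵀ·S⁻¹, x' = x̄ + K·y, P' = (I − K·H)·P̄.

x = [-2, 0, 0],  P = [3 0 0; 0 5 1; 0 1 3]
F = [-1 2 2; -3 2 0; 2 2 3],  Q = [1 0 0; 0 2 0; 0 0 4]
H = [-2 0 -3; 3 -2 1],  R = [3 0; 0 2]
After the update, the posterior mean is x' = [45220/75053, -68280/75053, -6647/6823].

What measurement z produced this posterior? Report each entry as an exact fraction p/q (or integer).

x̄ = F·x = [2, 6, -4]
P̄ = F·P·Fᵀ + Q = [44 33 42; 33 49 8; 42 8 75]
S = H·P̄·Hᵀ + R = [1358 -771; -771 493]
K = P̄·Hᵀ·S⁻¹ = [-22234/75053 -18330/75053; -37431/75053 -57168/75053; -882/6823 1181/6823]
x' − x̄ = [-104886/75053, -518598/75053, 20645/6823] = K·y
y = (KᵀK)⁻¹·Kᵀ·(x' − x̄) = [-6, 13]
z = y + H·x̄ = [-6, 13] + [8, -10] = [2, 3]

z = [2, 3]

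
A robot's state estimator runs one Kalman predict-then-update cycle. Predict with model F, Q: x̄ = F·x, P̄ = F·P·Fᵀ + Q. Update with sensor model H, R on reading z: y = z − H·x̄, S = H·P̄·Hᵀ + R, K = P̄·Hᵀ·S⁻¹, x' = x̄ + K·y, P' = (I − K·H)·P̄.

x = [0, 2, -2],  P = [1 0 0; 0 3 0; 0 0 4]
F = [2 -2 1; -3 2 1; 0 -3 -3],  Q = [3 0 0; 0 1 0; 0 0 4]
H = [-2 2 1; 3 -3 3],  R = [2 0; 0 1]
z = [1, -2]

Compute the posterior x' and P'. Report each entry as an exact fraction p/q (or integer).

x' = [-523029/317024, -20807/19814, -2637/39628]
P' = [894255/317024 52329/19814 -6917/39628; 52329/19814 26682/9907 200/9907; -6917/39628 200/9907 2660/9907]

x̄ = F·x = [-6, 2, 0]
P̄ = F·P·Fᵀ + Q = [23 -14 6; -14 26 -30; 6 -30 67]
y = z − H·x̄ = [-15, 22]
S = H·P̄·Hᵀ + R = [233 -369; -369 1945]
K = P̄·Hᵀ·S⁻¹ = [-84659/317024 4965/317024; 1235/19814 -1905/19814; 13037/39628 8769/39628]
x' = x̄ + K·y = [-523029/317024, -20807/19814, -2637/39628]
P' = (I − K·H)·P̄ = [894255/317024 52329/19814 -6917/39628; 52329/19814 26682/9907 200/9907; -6917/39628 200/9907 2660/9907]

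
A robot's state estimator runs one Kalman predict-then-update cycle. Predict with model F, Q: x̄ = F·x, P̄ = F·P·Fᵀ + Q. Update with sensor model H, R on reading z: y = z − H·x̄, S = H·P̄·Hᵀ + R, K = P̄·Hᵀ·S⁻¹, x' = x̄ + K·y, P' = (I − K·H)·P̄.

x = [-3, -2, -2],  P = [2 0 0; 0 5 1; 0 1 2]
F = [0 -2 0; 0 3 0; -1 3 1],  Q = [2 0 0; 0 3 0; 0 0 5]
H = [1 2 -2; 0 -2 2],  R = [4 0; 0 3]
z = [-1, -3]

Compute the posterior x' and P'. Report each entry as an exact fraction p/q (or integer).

x' = [-1281/739, 1761/739, 1077/739]
P' = [3772/739 -5400/739 -4632/739; -5400/739 12522/739 11352/739; -4632/739 11352/739 10644/739]

x̄ = F·x = [4, -6, -5]
P̄ = F·P·Fᵀ + Q = [22 -30 -32; -30 48 48; -32 48 60]
y = z − H·x̄ = [-3, -5]
S = H·P̄·Hᵀ + R = [82 -52; -52 51]
K = P̄·Hᵀ·S⁻¹ = [559/739 512/739; -765/739 -780/739; -804/739 -472/739]
x' = x̄ + K·y = [-1281/739, 1761/739, 1077/739]
P' = (I − K·H)·P̄ = [3772/739 -5400/739 -4632/739; -5400/739 12522/739 11352/739; -4632/739 11352/739 10644/739]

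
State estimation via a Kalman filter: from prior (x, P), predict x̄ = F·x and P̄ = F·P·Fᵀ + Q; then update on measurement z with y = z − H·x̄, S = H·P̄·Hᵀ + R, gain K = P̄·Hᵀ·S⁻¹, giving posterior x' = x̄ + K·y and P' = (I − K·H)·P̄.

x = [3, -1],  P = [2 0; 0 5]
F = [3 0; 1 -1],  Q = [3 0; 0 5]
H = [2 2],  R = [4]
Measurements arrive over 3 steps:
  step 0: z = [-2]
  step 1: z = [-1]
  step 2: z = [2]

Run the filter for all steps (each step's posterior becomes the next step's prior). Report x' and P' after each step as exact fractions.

step 0: x̄ = F·x = [9, 4]
step 0: P̄ = F·P·Fᵀ + Q = [21 6; 6 12]
step 0: y = z − H·x̄ = [-28]
step 0: S = H·P̄·Hᵀ + R = [184]
step 0: K = P̄·Hᵀ·S⁻¹ = [27/92; 9/46]
step 0: x' = x̄ + K·y = [18/23, -34/23]
step 0: P' = (I − K·H)·P̄ = [237/46 -105/23; -105/23 114/23]
step 1: x̄ = F·x = [54/23, 52/23]
step 1: P̄ = F·P·Fᵀ + Q = [2271/46 1341/46; 1341/46 1115/46]
step 1: y = z − H·x̄ = [-235/23]
step 1: S = H·P̄·Hᵀ + R = [12228/23]
step 1: K = P̄·Hᵀ·S⁻¹ = [301/1019; 614/3057]
step 1: x' = x̄ + K·y = [-683/1019, 638/3057]
step 1: P' = (I − K·H)·P̄ = [6075/2038 -4871/2038; -4871/2038 17069/6114]
step 2: x̄ = F·x = [-2049/1019, -2687/3057]
step 2: P̄ = F·P·Fᵀ + Q = [60789/2038 16419/1019; 16419/1019 47545/3057]
step 2: y = z − H·x̄ = [23782/3057]
step 2: S = H·P̄·Hᵀ + R = [961198/3057]
step 2: K = P̄·Hᵀ·S⁻¹ = [280881/961198; 96802/480599]
step 2: x' = x̄ + K·y = [126174/480599, 330643/480599]
step 2: P' = (I − K·H)·P̄ = [1431348/480599 -1150467/480599; -1150467/480599 1344071/480599]

step 0: x' = [18/23, -34/23], P' = [237/46 -105/23; -105/23 114/23]
step 1: x' = [-683/1019, 638/3057], P' = [6075/2038 -4871/2038; -4871/2038 17069/6114]
step 2: x' = [126174/480599, 330643/480599], P' = [1431348/480599 -1150467/480599; -1150467/480599 1344071/480599]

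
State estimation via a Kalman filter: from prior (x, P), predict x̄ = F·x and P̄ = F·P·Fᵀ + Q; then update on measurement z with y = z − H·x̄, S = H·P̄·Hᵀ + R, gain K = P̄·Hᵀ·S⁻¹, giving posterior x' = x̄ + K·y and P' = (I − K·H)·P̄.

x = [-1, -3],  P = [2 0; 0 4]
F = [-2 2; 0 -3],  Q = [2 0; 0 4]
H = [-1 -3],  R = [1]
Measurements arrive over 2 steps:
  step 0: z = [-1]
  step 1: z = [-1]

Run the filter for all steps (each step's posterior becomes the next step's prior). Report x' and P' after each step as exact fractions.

step 0: x̄ = F·x = [-4, 9]
step 0: P̄ = F·P·Fᵀ + Q = [26 -24; -24 40]
step 0: y = z − H·x̄ = [22]
step 0: S = H·P̄·Hᵀ + R = [243]
step 0: K = P̄·Hᵀ·S⁻¹ = [46/243; -32/81]
step 0: x' = x̄ + K·y = [40/243, 25/81]
step 0: P' = (I − K·H)·P̄ = [4202/243 -472/81; -472/81 56/27]
step 1: x̄ = F·x = [70/243, -25/27]
step 1: P̄ = F·P·Fᵀ + Q = [30638/243 -1280/27; -1280/27 68/3]
step 1: y = z − H·x̄ = [-848/243]
step 1: S = H·P̄·Hᵀ + R = [11333/243]
step 1: K = P̄·Hᵀ·S⁻¹ = [3922/11333; -5004/11333]
step 1: x' = x̄ + K·y = [-10422/11333, 6969/11333]
step 1: P' = (I − K·H)·P̄ = [1365590/11333 -456504/11333; -456504/11333 153836/11333]

step 0: x' = [40/243, 25/81], P' = [4202/243 -472/81; -472/81 56/27]
step 1: x' = [-10422/11333, 6969/11333], P' = [1365590/11333 -456504/11333; -456504/11333 153836/11333]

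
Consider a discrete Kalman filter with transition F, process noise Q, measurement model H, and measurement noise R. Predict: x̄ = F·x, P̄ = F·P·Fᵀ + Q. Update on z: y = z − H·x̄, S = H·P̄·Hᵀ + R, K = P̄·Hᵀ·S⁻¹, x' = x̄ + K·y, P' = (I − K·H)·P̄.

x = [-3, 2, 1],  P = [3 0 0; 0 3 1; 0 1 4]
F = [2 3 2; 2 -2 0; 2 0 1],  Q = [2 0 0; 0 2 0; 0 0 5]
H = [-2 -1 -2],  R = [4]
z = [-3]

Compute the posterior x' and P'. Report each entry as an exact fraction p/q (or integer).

x̄ = F·x = [2, -10, -5]
P̄ = F·P·Fᵀ + Q = [69 -10 23; -10 26 10; 23 10 21]
y = z − H·x̄ = [-19]
S = H·P̄·Hᵀ + R = [574]
K = P̄·Hᵀ·S⁻¹ = [-87/287; -13/287; -7/41]
x' = x̄ + K·y = [2227/287, -2623/287, -72/41]
P' = (I − K·H)·P̄ = [4665/287 -5132/287 -275/41; -5132/287 7124/287 228/41; -275/41 228/41 175/41]

x' = [2227/287, -2623/287, -72/41]
P' = [4665/287 -5132/287 -275/41; -5132/287 7124/287 228/41; -275/41 228/41 175/41]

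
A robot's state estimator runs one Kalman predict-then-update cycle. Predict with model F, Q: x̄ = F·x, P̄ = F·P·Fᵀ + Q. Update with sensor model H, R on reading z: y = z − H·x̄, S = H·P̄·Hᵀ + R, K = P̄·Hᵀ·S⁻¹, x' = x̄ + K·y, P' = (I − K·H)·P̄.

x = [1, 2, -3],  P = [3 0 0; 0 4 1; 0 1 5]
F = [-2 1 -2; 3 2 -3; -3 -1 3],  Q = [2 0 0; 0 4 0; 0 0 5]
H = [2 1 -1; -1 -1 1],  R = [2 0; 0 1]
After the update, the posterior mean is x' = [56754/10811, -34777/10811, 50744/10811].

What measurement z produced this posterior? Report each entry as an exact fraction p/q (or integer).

z = [3, 3]

x̄ = F·x = [6, 16, -14]
P̄ = F·P·Fᵀ + Q = [34 13 -11; 13 80 -71; -11 -71 75]
S = H·P̄·Hᵀ + R = [531 -437; -437 380]
K = P̄·Hᵀ·S⁻¹ = [506/569 9406/10811; -232/569 -9735/10811; 251/569 9951/10811]
x' − x̄ = [-8112/10811, -207753/10811, 202098/10811] = K·y
y = (KᵀK)⁻¹·Kᵀ·(x' − x̄) = [-39, 39]
z = y + H·x̄ = [-39, 39] + [42, -36] = [3, 3]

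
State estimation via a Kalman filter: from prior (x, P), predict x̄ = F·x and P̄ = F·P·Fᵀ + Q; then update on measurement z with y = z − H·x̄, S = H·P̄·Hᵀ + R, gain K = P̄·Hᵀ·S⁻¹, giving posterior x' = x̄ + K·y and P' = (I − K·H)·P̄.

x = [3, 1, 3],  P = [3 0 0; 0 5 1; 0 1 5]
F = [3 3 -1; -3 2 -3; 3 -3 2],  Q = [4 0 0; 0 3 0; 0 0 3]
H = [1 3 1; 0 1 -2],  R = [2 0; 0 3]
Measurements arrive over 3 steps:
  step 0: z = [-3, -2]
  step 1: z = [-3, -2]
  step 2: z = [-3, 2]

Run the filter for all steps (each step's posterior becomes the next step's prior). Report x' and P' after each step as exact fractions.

step 0: x̄ = F·x = [9, -16, 12]
step 0: P̄ = F·P·Fᵀ + Q = [75 7 -19; 7 83 -74; -19 -74 83]
step 0: y = z − H·x̄ = [24, 38]
step 0: S = H·P̄·Hᵀ + R = [467 498; 498 714]
step 0: K = P̄·Hᵀ·S⁻¹ = [5428/14239 -5777/28478; 2485/14239 5747/28478; 1118/14239 -5566/14239]
step 0: x' = x̄ + K·y = [148660/14239, -58991/14239, -13808/14239]
step 0: P' = (I − K·H)·P̄ = [1559903/28478 -441959/28478 -106157/14239; -441959/28478 131577/28478 28584/14239; -106157/14239 28584/14239 22641/14239]
step 1: x̄ = F·x = [282815/14239, -522538/14239, 595337/14239]
step 1: P̄ = F·P·Fᵀ + Q = [4179064/14239 -5571453/14239 6320970/14239; -5571453/14239 15854247/28478 -8900886/14239; 6320970/14239 -8900886/14239 10105680/14239]
step 1: y = z − H·x̄ = [646745/14239, 1684734/14239]
step 1: S = H·P̄·Hᵀ + R = [22930479/28478 59722095/28478; 59722095/28478 167992209/28478]
step 1: K = P̄·Hᵀ·S⁻¹ = [341657910/1113581593 -1088777716/3340744779; 212727361/1113581593 265476152/1113581593; 96409998/1113581593 -420230974/1113581593]
step 1: x' = x̄ + K·y = [-5304479877/1113581593, 207062161/1113581593, 1217192165/1113581593]
step 1: P' = (I − K·H)·P̄ = [11713596054/1113581593 -3307048312/1113581593 -1109135298/1113581593; -3307048312/1113581593 1180204932/1113581593 191888238/1113581593; -1109135298/1113581593 191888238/1113581593 726290580/1113581593]
step 2: x̄ = F·x = [-16509445313/1113581593, 12675987458/1113581593, -14100241784/1113581593]
step 2: P̄ = F·P·Fᵀ + Q = [67201438570/1113581593 -81697077048/1113581593 91747527186/1113581593; -81697077048/1113581593 137438029737/1113581593 -147335485674/1113581593; 91747527186/1113581593 -147335485674/1113581593 166204703157/1113581593]
step 2: y = z − H·x̄ = [-10759020056/1113581593, -38649307840/1113581593]
step 2: S = H·P̄·Hᵀ + R = [281875250586/1113581593 551389979847/1113581593; 551389979847/1113581593 1394939529840/1113581593]
step 2: K = P̄·Hᵀ·S⁻¹ = [7800964917580/26691060092589 -8157796636396/26691060092589; 1736745759845/8897020030863 2069522131171/8897020030863; 776474549948/8897020030863 -3366769741415/8897020030863]
step 2: x' = x̄ + K·y = [-187945043963029/26691060092589, 12668343318358/8897020030863, -3305477307560/8897020030863]
step 2: P' = (I − K·H)·P̄ = [271454691417650/26691060092589 -25532329194008/8897020030863 -8687266278806/8897020030863; -25532329194008/8897020030863 3058105134329/2965673343621 494291501579/2965673343621; -8687266278806/8897020030863 494291501579/2965673343621 1930530621497/2965673343621]

step 0: x' = [148660/14239, -58991/14239, -13808/14239], P' = [1559903/28478 -441959/28478 -106157/14239; -441959/28478 131577/28478 28584/14239; -106157/14239 28584/14239 22641/14239]
step 1: x' = [-5304479877/1113581593, 207062161/1113581593, 1217192165/1113581593], P' = [11713596054/1113581593 -3307048312/1113581593 -1109135298/1113581593; -3307048312/1113581593 1180204932/1113581593 191888238/1113581593; -1109135298/1113581593 191888238/1113581593 726290580/1113581593]
step 2: x' = [-187945043963029/26691060092589, 12668343318358/8897020030863, -3305477307560/8897020030863], P' = [271454691417650/26691060092589 -25532329194008/8897020030863 -8687266278806/8897020030863; -25532329194008/8897020030863 3058105134329/2965673343621 494291501579/2965673343621; -8687266278806/8897020030863 494291501579/2965673343621 1930530621497/2965673343621]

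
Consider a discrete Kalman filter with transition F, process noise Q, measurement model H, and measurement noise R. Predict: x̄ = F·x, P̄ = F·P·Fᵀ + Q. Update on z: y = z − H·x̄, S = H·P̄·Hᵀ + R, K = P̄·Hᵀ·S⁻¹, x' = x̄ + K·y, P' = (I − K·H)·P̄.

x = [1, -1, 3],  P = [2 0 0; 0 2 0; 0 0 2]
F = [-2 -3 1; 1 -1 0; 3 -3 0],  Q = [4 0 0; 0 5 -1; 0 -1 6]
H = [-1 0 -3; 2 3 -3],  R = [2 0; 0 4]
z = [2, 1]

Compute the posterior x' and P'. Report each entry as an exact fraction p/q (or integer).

x̄ = F·x = [4, 2, 6]
P̄ = F·P·Fᵀ + Q = [32 2 6; 2 9 11; 6 11 42]
y = z − H·x̄ = [24, 5]
S = H·P̄·Hᵀ + R = [448 191; 191 345]
K = P̄·Hᵀ·S⁻¹ = [-27182/118079 32846/118079; -11693/118079 5789/118079; -2313/9083 -852/9083]
x' = x̄ + K·y = [-54/403, -53/403, -18/31]
P' = (I − K·H)·P̄ = [711436/118079 -649520/118079 -16848/9083; -649520/118079 665034/118079 17254/9083; -16848/9083 17254/9083 7158/9083]

x' = [-54/403, -53/403, -18/31]
P' = [711436/118079 -649520/118079 -16848/9083; -649520/118079 665034/118079 17254/9083; -16848/9083 17254/9083 7158/9083]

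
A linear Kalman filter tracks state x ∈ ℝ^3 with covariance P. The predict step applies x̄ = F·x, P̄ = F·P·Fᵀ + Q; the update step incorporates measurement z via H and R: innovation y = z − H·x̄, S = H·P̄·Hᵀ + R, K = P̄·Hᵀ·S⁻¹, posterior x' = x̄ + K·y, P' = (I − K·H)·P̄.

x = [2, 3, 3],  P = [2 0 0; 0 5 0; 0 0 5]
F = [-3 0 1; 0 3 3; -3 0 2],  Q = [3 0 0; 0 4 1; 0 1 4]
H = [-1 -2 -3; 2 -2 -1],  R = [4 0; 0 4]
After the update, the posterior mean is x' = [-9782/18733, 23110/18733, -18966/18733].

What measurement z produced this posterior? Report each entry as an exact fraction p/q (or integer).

z = [1, -2]

x̄ = F·x = [-3, 18, 0]
P̄ = F·P·Fᵀ + Q = [26 15 28; 15 94 31; 28 31 42]
S = H·P̄·Hᵀ + R = [1384 528; 528 418]
K = P̄·Hᵀ·S⁻¹ = [-629/3406 4101/18733; -136/1703 -13161/37466; -369/1703 2976/18733]
x' − x̄ = [46417/18733, -314084/18733, -18966/18733] = K·y
y = (KᵀK)⁻¹·Kᵀ·(x' − x̄) = [34, 40]
z = y + H·x̄ = [34, 40] + [-33, -42] = [1, -2]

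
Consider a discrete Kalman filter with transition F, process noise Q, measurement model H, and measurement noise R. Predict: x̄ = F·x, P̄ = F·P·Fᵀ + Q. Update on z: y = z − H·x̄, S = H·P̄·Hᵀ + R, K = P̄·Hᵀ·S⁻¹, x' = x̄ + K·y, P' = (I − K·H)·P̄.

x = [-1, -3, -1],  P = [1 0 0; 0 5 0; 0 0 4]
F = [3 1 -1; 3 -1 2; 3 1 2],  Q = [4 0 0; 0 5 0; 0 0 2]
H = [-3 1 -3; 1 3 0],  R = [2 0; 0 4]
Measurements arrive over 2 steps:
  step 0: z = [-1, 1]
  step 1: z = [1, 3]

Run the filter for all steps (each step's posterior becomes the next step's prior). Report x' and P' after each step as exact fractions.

step 0: x' = [87273/76733, -4576/76733, -66728/76733], P' = [545712/76733 -185788/76733 -598766/76733; -185788/76733 96852/76733 215170/76733; -598766/76733 215170/76733 677628/76733]
step 1: x' = [-1143232282/1819432165, 423552282/363886433, 2572098863/3638864330], P' = [4938242904/1819432165 -268191852/363886433 -5092863418/1819432165; -268191852/363886433 223767744/363886433 325290288/363886433; -5092863418/1819432165 325290288/363886433 5714177121/1819432165]

step 0: x̄ = F·x = [-5, -2, -8]
step 0: P̄ = F·P·Fᵀ + Q = [22 -4 6; -4 35 20; 6 20 32]
step 0: y = z − H·x̄ = [-38, 12]
step 0: S = H·P̄·Hᵀ + R = [535 -127; -127 317]
step 0: K = P̄·Hᵀ·S⁻¹ = [-13313/76733 -2913/76733; 4353/76733 26192/76733; -10708/76733 11686/76733]
step 0: x' = x̄ + K·y = [87273/76733, -4576/76733, -66728/76733]
step 0: P' = (I − K·H)·P̄ = [545712/76733 -185788/76733 -598766/76733; -185788/76733 96852/76733 215170/76733; -598766/76733 215170/76733 677628/76733]
step 1: x̄ = F·x = [323971/76733, 132939/76733, 123787/76733]
step 1: P̄ = F·P·Fᵀ + Q = [8040348/76733 2308512/76733 957148/76733; 2308512/76733 1171293/76733 339876/76733; 957148/76733 339876/76733 432998/76733]
step 1: y = z − H·x̄ = [1287068/76733, -492589/76733]
step 1: S = H·P̄·Hᵀ + R = [78923209/76733 -45005589/76733; -45005589/76733 32739989/76733]
step 1: K = P̄·Hᵀ·S⁻¹ = [-438548859/1819432165 228841281/1819432165; 26236218/363886433 100777845/363886433; -237489669/3638864330 -106754549/3638864330]
step 1: x' = x̄ + K·y = [-1143232282/1819432165, 423552282/363886433, 2572098863/3638864330]
step 1: P' = (I − K·H)·P̄ = [4938242904/1819432165 -268191852/363886433 -5092863418/1819432165; -268191852/363886433 223767744/363886433 325290288/363886433; -5092863418/1819432165 325290288/363886433 5714177121/1819432165]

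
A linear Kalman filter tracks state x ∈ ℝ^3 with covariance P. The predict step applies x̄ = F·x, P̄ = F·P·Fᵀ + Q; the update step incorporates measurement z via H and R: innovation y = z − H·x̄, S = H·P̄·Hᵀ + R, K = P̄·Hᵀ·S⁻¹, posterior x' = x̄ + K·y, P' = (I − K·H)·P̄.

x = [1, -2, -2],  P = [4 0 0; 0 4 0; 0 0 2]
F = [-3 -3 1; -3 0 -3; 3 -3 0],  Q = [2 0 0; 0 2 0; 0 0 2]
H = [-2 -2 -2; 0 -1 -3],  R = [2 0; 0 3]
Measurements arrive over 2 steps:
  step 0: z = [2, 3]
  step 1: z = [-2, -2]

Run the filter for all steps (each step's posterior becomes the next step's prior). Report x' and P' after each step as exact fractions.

step 0: x' = [-466509/144209, 689967/144209, -365953/144209], P' = [1257616/144209 -1778226/144209 569644/144209; -1778226/144209 2773248/144209 -961044/144209; 569644/144209 -961044/144209 380238/144209]
step 1: x' = [-25073128703/14816003721, 15434034158/4938667907, -6059769284/14816003721], P' = [49639820716/14816003721 -20672824568/4938667907 18755970448/14816003721; -20672824568/4938667907 33684572484/4938667907 -12650603942/4938667907; 18755970448/14816003721 -12650603942/4938667907 18944948326/14816003721]

step 0: x̄ = F·x = [1, 3, 9]
step 0: P̄ = F·P·Fᵀ + Q = [76 30 0; 30 56 -36; 0 -36 74]
step 0: y = z − H·x̄ = [28, 33]
step 0: S = H·P̄·Hᵀ + R = [778 328; 328 509]
step 0: K = P̄·Hᵀ·S⁻¹ = [-49034/144209 23098/144209; -33978/144209 36628/144209; 11162/144209 -59890/144209]
step 0: x' = x̄ + K·y = [-466509/144209, 689967/144209, -365953/144209]
step 0: P' = (I − K·H)·P̄ = [1257616/144209 -1778226/144209 569644/144209; -1778226/144209 2773248/144209 -961044/144209; 569644/144209 -961044/144209 380238/144209]
step 1: x̄ = F·x = [-1036327/144209, 2497386/144209, -3469428/144209]
step 1: P̄ = F·P·Fᵀ + Q = [7286764/144209 -11057736/144209 18232752/144209; -11057736/144209 25282696/144209 -41098770/144209; 18232752/144209 -41098770/144209 68574262/144209]
step 1: y = z − H·x̄ = [-4305156/144209, -8199316/144209]
step 1: S = H·P̄·Hᵀ + R = [133473274/144209 220501844/144209; 220501844/144209 396291061/144209]
step 1: K = P̄·Hᵀ·S⁻¹ = [-6377317460/14816003721 1916854120/14816003721; -361143974/4938667907 1422413114/4938667907; 250893052/14816003721 -6294344384/14816003721]
step 1: x' = x̄ + K·y = [-25073128703/14816003721, 15434034158/4938667907, -6059769284/14816003721]
step 1: P' = (I − K·H)·P̄ = [49639820716/14816003721 -20672824568/4938667907 18755970448/14816003721; -20672824568/4938667907 33684572484/4938667907 -12650603942/4938667907; 18755970448/14816003721 -12650603942/4938667907 18944948326/14816003721]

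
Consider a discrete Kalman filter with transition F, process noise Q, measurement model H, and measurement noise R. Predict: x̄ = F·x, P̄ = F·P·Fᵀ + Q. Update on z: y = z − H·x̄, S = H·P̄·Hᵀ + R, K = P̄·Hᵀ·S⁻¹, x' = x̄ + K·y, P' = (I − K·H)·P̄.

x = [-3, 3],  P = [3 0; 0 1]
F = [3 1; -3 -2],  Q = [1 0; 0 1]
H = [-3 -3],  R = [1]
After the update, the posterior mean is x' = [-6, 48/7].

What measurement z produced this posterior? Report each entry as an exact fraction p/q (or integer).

x̄ = F·x = [-6, 3]
P̄ = F·P·Fᵀ + Q = [29 -29; -29 32]
S = H·P̄·Hᵀ + R = [28]
K = P̄·Hᵀ·S⁻¹ = [0; -9/28]
x' − x̄ = [0, 27/7] = K·y
y = (KᵀK)⁻¹·Kᵀ·(x' − x̄) = [-12]
z = y + H·x̄ = [-12] + [9] = [-3]

z = [-3]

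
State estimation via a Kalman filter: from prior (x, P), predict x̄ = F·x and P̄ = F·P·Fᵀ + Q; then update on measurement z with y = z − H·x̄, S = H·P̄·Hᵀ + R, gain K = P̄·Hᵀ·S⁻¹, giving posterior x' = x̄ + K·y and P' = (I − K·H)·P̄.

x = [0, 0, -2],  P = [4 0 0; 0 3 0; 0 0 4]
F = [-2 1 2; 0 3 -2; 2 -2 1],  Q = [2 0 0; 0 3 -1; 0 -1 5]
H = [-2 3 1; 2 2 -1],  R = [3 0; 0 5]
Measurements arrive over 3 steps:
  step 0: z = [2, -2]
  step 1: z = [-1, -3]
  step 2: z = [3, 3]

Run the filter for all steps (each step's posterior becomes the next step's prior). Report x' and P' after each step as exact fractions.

step 0: x̄ = F·x = [-4, 4, -2]
step 0: P̄ = F·P·Fᵀ + Q = [37 -7 -14; -7 46 -27; -14 -27 37]
step 0: y = z − H·x̄ = [-16, -4]
step 0: S = H·P̄·Hᵀ + R = [580 48; 48 482]
step 0: K = P̄·Hᵀ·S⁻¹ = [-28045/138628 6019/34657; 27605/138628 13725/69314; -250/34657 -17063/69314]
step 0: x' = x̄ + K·y = [-50524/34657, 758/34657, -31188/34657]
step 0: P' = (I − K·H)·P̄ = [290707/138628 7249/138628 118883/34657; 7249/138628 44013/138628 -17363/69314; 118883/34657 -17363/69314 526121/69314]
step 1: x̄ = F·x = [39430/34657, 64650/34657, -133752/34657]
step 1: P̄ = F·P·Fᵀ + Q = [1720909/138628 -2357199/138628 976183/69314; -2357199/138628 5437681/138628 -2304453/69314; 976183/69314 -2304453/69314 2533651/69314]
step 1: y = z − H·x̄ = [-2285/4951, -445883/34657]
step 1: S = H·P̄·Hᵀ + R = [7732777/19804 1013540/4951; 1013540/4951 13081685/69314]
step 1: K = P̄·Hᵀ·S⁻¹ = [-3107451/14329373 8021763/71646865; 357575015/1762512879 337661789/1762512879; -35347052/587504293 -973766139/2937521465]
step 1: x' = x̄ + K·y = [-14519822/71646865, -1221415766/1762512879, 1272853301/2937521465]
step 1: P' = (I − K·H)·P̄ = [116515321/71646865 -260118/14329373 190320647/71646865; -260118/14329373 552206798/1762512879 -215961459/587504293; 190320647/71646865 -215961459/587504293 18315509159/2937521465]
step 2: x̄ = F·x = [5101917188/8812564395, -8652785432/2937521465, 12460841351/8812564395]
step 2: P̄ = F·P·Fᵀ + Q = [97904496712/8812564395 -43287700578/2937521465 102622758439/8812564395; -43287700578/2937521465 103315390541/2937521465 -84181790076/2937521465; 102622758439/8812564395 -84181790076/2937521465 275254249768/8812564395]
step 2: y = z − H·x̄ = [102055755098/8812564395, 80611412752/8812564395]
step 2: S = H·P̄·Hᵀ + R = [3115419440092/8812564395 1596114993638/8812564395; 1596114993638/8812564395 1511505378367/8812564395]
step 2: K = P̄·Hᵀ·S⁻¹ = [-17546950165235/81754113398912 4760691886551/40877056699456; 49741679805965/245262340196736 23447358797719/122631170098368; -2296486057945/40877056699456 -6563958763899/20438528349728]
step 2: x' = x̄ + K·y = [-34390235802453/40877056699456, 141279360012971/122631170098368, -44440360579935/20438528349728]
step 2: P' = (I − K·H)·P̄ = [126926497799227/81754113398912 -1006786326039/81754113398912 102116252040433/40877056699456; -1006786326039/81754113398912 76739725479017/245262340196736 -14505809162565/40877056699456; 102116252040433/40877056699456 -14505809162565/40877056699456 120430236697363/20438528349728]

step 0: x' = [-50524/34657, 758/34657, -31188/34657], P' = [290707/138628 7249/138628 118883/34657; 7249/138628 44013/138628 -17363/69314; 118883/34657 -17363/69314 526121/69314]
step 1: x' = [-14519822/71646865, -1221415766/1762512879, 1272853301/2937521465], P' = [116515321/71646865 -260118/14329373 190320647/71646865; -260118/14329373 552206798/1762512879 -215961459/587504293; 190320647/71646865 -215961459/587504293 18315509159/2937521465]
step 2: x' = [-34390235802453/40877056699456, 141279360012971/122631170098368, -44440360579935/20438528349728], P' = [126926497799227/81754113398912 -1006786326039/81754113398912 102116252040433/40877056699456; -1006786326039/81754113398912 76739725479017/245262340196736 -14505809162565/40877056699456; 102116252040433/40877056699456 -14505809162565/40877056699456 120430236697363/20438528349728]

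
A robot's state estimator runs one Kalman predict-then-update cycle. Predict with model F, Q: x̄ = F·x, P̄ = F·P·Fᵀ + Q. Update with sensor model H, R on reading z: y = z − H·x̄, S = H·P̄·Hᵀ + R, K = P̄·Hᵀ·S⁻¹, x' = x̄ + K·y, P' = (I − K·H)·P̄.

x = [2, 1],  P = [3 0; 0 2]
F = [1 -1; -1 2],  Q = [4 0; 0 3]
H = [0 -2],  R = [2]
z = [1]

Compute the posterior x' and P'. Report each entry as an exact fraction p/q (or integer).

x̄ = F·x = [1, 0]
P̄ = F·P·Fᵀ + Q = [9 -7; -7 14]
y = z − H·x̄ = [1]
S = H·P̄·Hᵀ + R = [58]
K = P̄·Hᵀ·S⁻¹ = [7/29; -14/29]
x' = x̄ + K·y = [36/29, -14/29]
P' = (I − K·H)·P̄ = [163/29 -7/29; -7/29 14/29]

x' = [36/29, -14/29]
P' = [163/29 -7/29; -7/29 14/29]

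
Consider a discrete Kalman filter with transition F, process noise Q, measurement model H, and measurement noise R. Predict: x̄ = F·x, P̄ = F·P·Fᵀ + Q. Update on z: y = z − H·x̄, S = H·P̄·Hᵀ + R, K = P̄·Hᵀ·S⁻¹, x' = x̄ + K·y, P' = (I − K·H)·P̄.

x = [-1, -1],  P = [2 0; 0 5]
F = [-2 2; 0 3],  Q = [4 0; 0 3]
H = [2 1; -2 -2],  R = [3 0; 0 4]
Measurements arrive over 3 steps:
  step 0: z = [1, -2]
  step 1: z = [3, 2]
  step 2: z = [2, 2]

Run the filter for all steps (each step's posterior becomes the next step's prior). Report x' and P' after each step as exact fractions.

step 0: x' = [224/271, -153/1355], P' = [528/271 -618/271; -618/271 4596/1355]
step 1: x' = [1203066/1471925, -1104867/1471925], P' = [1822836/1471925 -1918632/1471925; -1918632/1471925 3016059/1471925]
step 2: x' = [685104872/985670711, -939472653/985670711], P' = [1220920608/985670711 -1285105062/985670711; -1285105062/985670711 2018182218/985670711]

step 0: x̄ = F·x = [0, -3]
step 0: P̄ = F·P·Fᵀ + Q = [32 30; 30 48]
step 0: y = z − H·x̄ = [4, -8]
step 0: S = H·P̄·Hᵀ + R = [299 -404; -404 564]
step 0: K = P̄·Hᵀ·S⁻¹ = [146/271 45/271; -528/1355 -753/1355]
step 0: x' = x̄ + K·y = [224/271, -153/1355]
step 0: P' = (I − K·H)·P̄ = [528/271 -618/271; -618/271 4596/1355]
step 1: x̄ = F·x = [-2546/1355, -459/1355]
step 1: P̄ = F·P·Fᵀ + Q = [59084/1355 46116/1355; 46116/1355 45429/1355]
step 1: y = z − H·x̄ = [9616/1355, -660/271]
step 1: S = H·P̄·Hᵀ + R = [470294/1355 -120778/271; -120778/271 158480/271]
step 1: K = P̄·Hᵀ·S⁻¹ = [16448/42055 47898/1471925; -7821/42055 -1097427/2943850]
step 1: x' = x̄ + K·y = [1203066/1471925, -1104867/1471925]
step 1: P' = (I − K·H)·P̄ = [1822836/1471925 -1918632/1471925; -1918632/1471925 3016059/1471925]
step 2: x̄ = F·x = [-4615866/1471925, -3314601/1471925]
step 2: P̄ = F·P·Fᵀ + Q = [40592336/1471925 29608146/1471925; 29608146/1471925 31560306/1471925]
step 2: y = z − H·x̄ = [15490183/1471925, -12917084/1471925]
step 2: S = H·P̄·Hᵀ + R = [316778009/1471925 -403138832/1471925; -403138832/1471925 531363436/1471925]
step 2: K = P̄·Hᵀ·S⁻¹ = [385578718/985670711 32092227/985670711; -184009302/985670711 -366538578/985670711]
step 2: x' = x̄ + K·y = [685104872/985670711, -939472653/985670711]
step 2: P' = (I − K·H)·P̄ = [1220920608/985670711 -1285105062/985670711; -1285105062/985670711 2018182218/985670711]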